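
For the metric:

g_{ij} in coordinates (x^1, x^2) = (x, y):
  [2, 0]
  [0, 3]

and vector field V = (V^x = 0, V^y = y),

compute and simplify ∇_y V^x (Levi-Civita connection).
All Christoffel symbols are zero.
∇_y V^x = ∂_y V^x + Γ^x_{y j} V^j
  = (0) + (0)(0) + (0)(y)
  = 0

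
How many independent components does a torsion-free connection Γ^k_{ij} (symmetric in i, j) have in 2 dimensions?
Γ^k_{ij} has n choices for the upper index and n(n+1)/2 independent symmetric lower index pairs.
Total = 2 × 2×3/2 = 2 × 3 = 6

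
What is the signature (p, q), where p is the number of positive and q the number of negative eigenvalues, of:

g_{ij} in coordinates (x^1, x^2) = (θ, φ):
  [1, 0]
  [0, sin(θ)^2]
The metric is diagonal, so its eigenvalues are the diagonal entries: 1, sin(θ)^2 (at a generic point, where coordinate-dependent entries are positive).
2 positive, 0 negative.
(2, 0) - Riemannian (positive definite)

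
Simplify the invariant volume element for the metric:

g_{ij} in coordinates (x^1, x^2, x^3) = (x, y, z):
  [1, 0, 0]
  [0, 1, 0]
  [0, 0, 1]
det(g) = 1
√|det(g)| = 1
Volume element: dV = 1 dx dy dz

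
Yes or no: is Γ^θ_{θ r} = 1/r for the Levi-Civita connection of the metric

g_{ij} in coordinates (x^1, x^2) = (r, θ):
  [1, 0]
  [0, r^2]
Γ^θ_{θ r} = (1/2) g^{θθ} (∂_θ g_{θr} + ∂_r g_{θθ} - ∂_θ g_{θr}) = (1/2)(1/r^2)((0) + (2*r) - (0)) = 1/r
This equals the proposed value 1/r.
Yes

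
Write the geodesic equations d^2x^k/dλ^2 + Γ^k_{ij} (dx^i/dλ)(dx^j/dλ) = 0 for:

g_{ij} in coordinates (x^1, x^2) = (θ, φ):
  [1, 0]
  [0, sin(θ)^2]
Geodesic equation: d^2x^k/dλ^2 + Γ^k_{ij} (dx^i/dλ)(dx^j/dλ) = 0.
Non-zero Christoffel symbols:
Γ^θ_{φ φ} = -sin(2*θ)/2
Γ^φ_{θ φ} = 1/tan(θ)
Substituting (the symmetric pair Γ^k_{ij}, Γ^k_{ji} combines into a factor 2):
d^2θ/dλ^2 - (sin(2*θ)/2) (dφ/dλ)^2 = 0
d^2φ/dλ^2 + (2/tan(θ)) (dθ/dλ)(dφ/dλ) = 0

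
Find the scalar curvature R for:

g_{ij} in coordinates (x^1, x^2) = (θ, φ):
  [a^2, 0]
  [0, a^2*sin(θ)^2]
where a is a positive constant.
Non-zero Christoffel symbols (Γ^k_{ij} = Γ^k_{ji}):
Γ^θ_{φ φ} = -sin(2*θ)/2
Γ^φ_{θ φ} = 1/tan(θ)
Ricci tensor (R_{ij} = R^k_{ikj}): R_{θθ} = 1, R_{θφ} = 0, R_{φφ} = sin(θ)^2
Inverse metric: g^{θθ} = 1/a^2, g^{φφ} = 1/(a^2*sin(θ)^2)
R = g^{ij} R_{ij} = (1/a^2)(1) + (1/(a^2*sin(θ)^2))(sin(θ)^2) = 2/a^2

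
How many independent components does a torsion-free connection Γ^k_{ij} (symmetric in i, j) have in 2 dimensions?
Γ^k_{ij} has n choices for the upper index and n(n+1)/2 independent symmetric lower index pairs.
Total = 2 × 2×3/2 = 2 × 3 = 6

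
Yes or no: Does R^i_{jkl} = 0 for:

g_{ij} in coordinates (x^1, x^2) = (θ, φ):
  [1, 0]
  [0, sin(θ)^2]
Non-zero Christoffel symbols:
Γ^θ_{φ φ} = -sin(2*θ)/2
Γ^φ_{θ φ} = 1/tan(θ)
Ricci tensor: R_{θθ} = 1, R_{θφ} = 0, R_{φφ} = sin(θ)^2
The Ricci tensor is non-zero, so the Riemann tensor is non-zero: not flat.
No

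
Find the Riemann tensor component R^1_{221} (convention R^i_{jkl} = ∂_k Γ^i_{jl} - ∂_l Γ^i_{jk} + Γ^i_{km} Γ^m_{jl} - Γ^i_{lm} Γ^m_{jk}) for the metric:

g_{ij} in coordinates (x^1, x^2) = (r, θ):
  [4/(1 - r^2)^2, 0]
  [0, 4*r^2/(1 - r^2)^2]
Non-zero Christoffel symbols (Γ^k_{ij} = Γ^k_{ji}):
Γ^r_{r r} = 2*r/(1 - r^2)
Γ^r_{θ θ} = (r^3 + r)/(r^2 - 1)
Γ^θ_{r θ} = (-r^2 - 1)/(r^3 - r)
R^r_{θ θ r} = ∂_θ Γ^r_{θ r} - ∂_r Γ^r_{θ θ} + Γ^r_{θ m} Γ^m_{θ r} - Γ^r_{r m} Γ^m_{θ θ}
  = (0) - ((r^4 - 4*r^2 - 1)/(r^2 - 1)^2) + (-(r^2 + 1)^2/(r^2 - 1)^2) - (-2*r^2*(r^2 + 1)/(r^2 - 1)^2) = 4*r^2/(r^2 - 1)^2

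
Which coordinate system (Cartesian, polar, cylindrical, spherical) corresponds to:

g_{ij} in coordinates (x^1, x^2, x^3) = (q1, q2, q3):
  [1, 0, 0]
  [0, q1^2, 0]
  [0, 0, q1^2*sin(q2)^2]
The line element ds^2 = dq1^2 + q1^2 dq2^2 + q1^2 sin(q2)^2 dq3^2 is dr^2 + r^2 dθ^2 + r^2 sin(θ)^2 dφ^2 with q1 = r, q2 = θ, q3 = φ.
spherical coordinates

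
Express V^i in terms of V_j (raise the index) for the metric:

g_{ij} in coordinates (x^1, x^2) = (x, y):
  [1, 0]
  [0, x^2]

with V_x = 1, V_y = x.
Inverse metric (diagonal): g^{xx} = 1, g^{yy} = 1/x^2
V^i = g^{ij} V_j:
V^x = (1)(1) + (0)(x) = 1
V^y = (0)(1) + (1/x^2)(x) = 1/x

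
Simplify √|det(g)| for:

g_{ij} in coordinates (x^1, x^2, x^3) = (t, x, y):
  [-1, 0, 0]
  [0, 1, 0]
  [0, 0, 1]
det(g) = -1
√|det(g)| = 1
Volume element: dV = 1 dt dx dy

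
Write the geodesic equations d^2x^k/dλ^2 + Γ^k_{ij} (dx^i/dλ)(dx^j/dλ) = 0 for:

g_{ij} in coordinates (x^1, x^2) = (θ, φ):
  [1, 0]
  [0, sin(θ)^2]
Geodesic equation: d^2x^k/dλ^2 + Γ^k_{ij} (dx^i/dλ)(dx^j/dλ) = 0.
Non-zero Christoffel symbols:
Γ^θ_{φ φ} = -sin(2*θ)/2
Γ^φ_{θ φ} = 1/tan(θ)
Substituting (the symmetric pair Γ^k_{ij}, Γ^k_{ji} combines into a factor 2):
d^2θ/dλ^2 - (sin(2*θ)/2) (dφ/dλ)^2 = 0
d^2φ/dλ^2 + (2/tan(θ)) (dθ/dλ)(dφ/dλ) = 0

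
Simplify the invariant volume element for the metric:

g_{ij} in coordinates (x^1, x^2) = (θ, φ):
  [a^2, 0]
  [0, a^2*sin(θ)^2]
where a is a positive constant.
det(g) = a^4*sin(θ)^2
√|det(g)| = a^2*sin(θ) (taking 0 < θ < π so that |sin(θ)| = sin(θ))
Volume element: dV = a^2*sin(θ) dθ dφ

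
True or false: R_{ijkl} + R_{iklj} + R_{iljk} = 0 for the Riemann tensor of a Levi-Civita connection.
This is the first (algebraic) Bianchi identity.
True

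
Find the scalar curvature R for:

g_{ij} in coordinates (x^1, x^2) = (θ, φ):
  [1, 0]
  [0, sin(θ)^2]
Non-zero Christoffel symbols (Γ^k_{ij} = Γ^k_{ji}):
Γ^θ_{φ φ} = -sin(2*θ)/2
Γ^φ_{θ φ} = 1/tan(θ)
Ricci tensor (R_{ij} = R^k_{ikj}): R_{θθ} = 1, R_{θφ} = 0, R_{φφ} = sin(θ)^2
Inverse metric: g^{θθ} = 1, g^{φφ} = 1/sin(θ)^2
R = g^{ij} R_{ij} = (1)(1) + (1/sin(θ)^2)(sin(θ)^2) = 2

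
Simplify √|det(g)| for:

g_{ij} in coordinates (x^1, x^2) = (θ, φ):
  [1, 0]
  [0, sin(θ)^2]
det(g) = sin(θ)^2
√|det(g)| = sin(θ) (taking 0 < θ < π so that |sin(θ)| = sin(θ))
Volume element: dV = sin(θ) dθ dφ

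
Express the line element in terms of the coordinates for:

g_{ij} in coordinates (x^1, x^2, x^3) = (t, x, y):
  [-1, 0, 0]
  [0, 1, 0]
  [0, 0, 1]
ds^2 = g_{ij} dx^i dx^j; only the non-zero components contribute.
ds^2 = -dt^2 + dx^2 + dy^2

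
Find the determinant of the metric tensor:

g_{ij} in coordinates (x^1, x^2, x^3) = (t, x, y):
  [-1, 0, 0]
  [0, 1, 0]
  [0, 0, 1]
Diagonal metric: det(g) = g_{11}·g_{22}·g_{33}
= (-1)·(1)·(1)
det(g) = -1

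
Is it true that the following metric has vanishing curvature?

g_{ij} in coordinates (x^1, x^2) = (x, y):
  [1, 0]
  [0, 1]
All metric components are constant, so every Christoffel symbol vanishes and R^i_{jkl} = 0.
Yes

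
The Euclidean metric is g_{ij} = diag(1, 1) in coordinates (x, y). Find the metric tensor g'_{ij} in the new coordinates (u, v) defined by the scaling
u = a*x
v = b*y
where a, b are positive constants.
Invert the transformation: x = u/a, y = v/b
g'_{ij} = (∂x^k/∂x'^i)(∂x^l/∂x'^j) g_{kl}; with g_{kl} = δ_{kl} this is Σ_k (∂x^k/∂x'^i)(∂x^k/∂x'^j).
Jacobian: ∂x/∂u = 1/a, ∂x/∂v = 0, ∂y/∂u = 0, ∂y/∂v = 1/b
g'_{uu} = (1/a)(1/a) + (0)(0) = 1/a^2
g'_{uv} = (1/a)(0) + (0)(1/b) = 0
g'_{vv} = (0)(0) + (1/b)(1/b) = 1/b^2
g'_{ij} = diag(1/a^2, 1/b^2)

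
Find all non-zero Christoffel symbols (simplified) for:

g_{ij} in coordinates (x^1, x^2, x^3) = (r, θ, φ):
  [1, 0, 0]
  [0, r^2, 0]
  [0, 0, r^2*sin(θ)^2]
Using Γ^k_{ij} = (1/2) g^{km} (∂_i g_{mj} + ∂_j g_{mi} - ∂_m g_{ij}); the metric is diagonal, so only the m = k term contributes.
Non-zero symbols (using the symmetry Γ^k_{ij} = Γ^k_{ji}):
Γ^r_{θ θ} = (1/2) g^{rr} (∂_θ g_{rθ} + ∂_θ g_{rθ} - ∂_r g_{θθ}) = (1/2)(1)((0) + (0) - (2*r)) = -r
Γ^r_{φ φ} = (1/2) g^{rr} (∂_φ g_{rφ} + ∂_φ g_{rφ} - ∂_r g_{φφ}) = (1/2)(1)((0) + (0) - (2*r*sin(θ)^2)) = -r*sin(θ)^2
Γ^θ_{r θ} = (1/2) g^{θθ} (∂_r g_{θθ} + ∂_θ g_{θr} - ∂_θ g_{rθ}) = (1/2)(1/r^2)((2*r) + (0) - (0)) = 1/r
Γ^θ_{φ φ} = (1/2) g^{θθ} (∂_φ g_{θφ} + ∂_φ g_{θφ} - ∂_θ g_{φφ}) = (1/2)(1/r^2)((0) + (0) - (r^2*sin(2*θ))) = -sin(2*θ)/2
Γ^φ_{r φ} = (1/2) g^{φφ} (∂_r g_{φφ} + ∂_φ g_{φr} - ∂_φ g_{rφ}) = (1/2)(1/(r^2*sin(θ)^2))((2*r*sin(θ)^2) + (0) - (0)) = 1/r
Γ^φ_{θ φ} = (1/2) g^{φφ} (∂_θ g_{φφ} + ∂_φ g_{φθ} - ∂_φ g_{θφ}) = (1/2)(1/(r^2*sin(θ)^2))((r^2*sin(2*θ)) + (0) - (0)) = 1/tan(θ)
All other Christoffel symbols are zero.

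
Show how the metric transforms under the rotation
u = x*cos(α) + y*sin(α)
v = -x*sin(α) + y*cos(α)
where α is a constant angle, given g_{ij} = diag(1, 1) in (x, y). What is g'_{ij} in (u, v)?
Invert the transformation: x = u*cos(α) - v*sin(α), y = u*sin(α) + v*cos(α)
g'_{ij} = (∂x^k/∂x'^i)(∂x^l/∂x'^j) g_{kl}; with g_{kl} = δ_{kl} this is Σ_k (∂x^k/∂x'^i)(∂x^k/∂x'^j).
Jacobian: ∂x/∂u = cos(α), ∂x/∂v = -sin(α), ∂y/∂u = sin(α), ∂y/∂v = cos(α)
g'_{uu} = (cos(α))(cos(α)) + (sin(α))(sin(α)) = 1
g'_{uv} = (cos(α))(-sin(α)) + (sin(α))(cos(α)) = 0
g'_{vv} = (-sin(α))(-sin(α)) + (cos(α))(cos(α)) = 1
g'_{ij} = diag(1, 1)
The Euclidean metric is invariant under rotations.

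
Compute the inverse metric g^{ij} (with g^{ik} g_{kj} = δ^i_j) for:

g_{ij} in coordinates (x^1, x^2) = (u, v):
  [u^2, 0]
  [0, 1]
The metric is diagonal, so g^{ij} is diagonal with entries 1/g_{ii}: diag(1/(u^2), 1).
g^{ij}:
  [1/u^2, 0]
  [0, 1]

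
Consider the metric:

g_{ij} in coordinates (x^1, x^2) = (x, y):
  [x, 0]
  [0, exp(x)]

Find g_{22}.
With x^1 = x, x^2 = y, g_{22} = g_{yy} is the row-2, column-2 entry of the matrix.
g_{22} = exp(x)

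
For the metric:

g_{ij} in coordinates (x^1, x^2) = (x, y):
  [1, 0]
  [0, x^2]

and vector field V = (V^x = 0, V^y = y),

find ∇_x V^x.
Non-zero Christoffel symbols:
Γ^x_{y y} = -x
Γ^y_{x y} = 1/x
∇_x V^x = ∂_x V^x + Γ^x_{x j} V^j
  = (0) + (0)(0) + (0)(y)
  = 0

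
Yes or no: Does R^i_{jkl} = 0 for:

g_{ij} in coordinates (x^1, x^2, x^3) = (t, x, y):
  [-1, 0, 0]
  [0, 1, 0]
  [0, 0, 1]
All metric components are constant, so every Christoffel symbol vanishes and R^i_{jkl} = 0.
Yes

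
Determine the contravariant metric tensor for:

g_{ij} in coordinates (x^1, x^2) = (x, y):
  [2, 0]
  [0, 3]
The metric is diagonal, so g^{ij} is diagonal with entries 1/g_{ii}: diag(1/2, 1/3).
g^{ij}:
  [1/2, 0]
  [0, 1/3]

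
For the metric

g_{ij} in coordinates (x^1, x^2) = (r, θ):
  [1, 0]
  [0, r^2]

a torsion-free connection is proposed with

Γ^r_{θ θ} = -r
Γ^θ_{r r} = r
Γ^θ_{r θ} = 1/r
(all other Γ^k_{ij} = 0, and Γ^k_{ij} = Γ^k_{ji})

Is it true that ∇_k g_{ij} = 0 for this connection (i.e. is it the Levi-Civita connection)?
Using ∇_k g_{ij} = ∂_k g_{ij} - Γ^m_{ki} g_{mj} - Γ^m_{kj} g_{im}:
∇_r g_{rθ} = (0) - (r^3) - (0) = -r^3 ≠ 0
So the connection is not metric compatible (it is not the Levi-Civita connection).
No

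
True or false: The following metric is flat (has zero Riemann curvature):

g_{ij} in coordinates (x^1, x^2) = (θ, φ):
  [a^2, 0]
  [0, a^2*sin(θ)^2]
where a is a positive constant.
Non-zero Christoffel symbols:
Γ^θ_{φ φ} = -sin(2*θ)/2
Γ^φ_{θ φ} = 1/tan(θ)
Ricci tensor: R_{θθ} = 1, R_{θφ} = 0, R_{φφ} = sin(θ)^2
The Ricci tensor is non-zero, so the Riemann tensor is non-zero: not flat.
False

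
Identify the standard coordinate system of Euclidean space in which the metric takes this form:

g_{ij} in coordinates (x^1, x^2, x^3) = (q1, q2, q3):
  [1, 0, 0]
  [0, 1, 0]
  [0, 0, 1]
All components are constant and the metric is the identity, i.e. orthonormal rectilinear coordinates.
Cartesian (3D) coordinates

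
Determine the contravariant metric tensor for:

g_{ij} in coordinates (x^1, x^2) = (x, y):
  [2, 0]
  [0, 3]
The metric is diagonal, so g^{ij} is diagonal with entries 1/g_{ii}: diag(1/2, 1/3).
g^{ij}:
  [1/2, 0]
  [0, 1/3]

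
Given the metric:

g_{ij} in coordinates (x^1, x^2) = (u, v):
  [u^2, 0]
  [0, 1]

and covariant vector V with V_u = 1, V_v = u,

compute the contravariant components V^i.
Inverse metric (diagonal): g^{uu} = 1/u^2, g^{vv} = 1
V^i = g^{ij} V_j:
V^u = (1/u^2)(1) + (0)(u) = 1/u^2
V^v = (0)(1) + (1)(u) = u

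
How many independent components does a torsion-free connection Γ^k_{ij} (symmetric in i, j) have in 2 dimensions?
Γ^k_{ij} has n choices for the upper index and n(n+1)/2 independent symmetric lower index pairs.
Total = 2 × 2×3/2 = 2 × 3 = 6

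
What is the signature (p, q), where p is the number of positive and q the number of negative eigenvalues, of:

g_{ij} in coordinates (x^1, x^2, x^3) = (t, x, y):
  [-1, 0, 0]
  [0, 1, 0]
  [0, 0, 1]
The metric is diagonal, so its eigenvalues are the diagonal entries: -1, 1, 1 (at a generic point, where coordinate-dependent entries are positive).
2 positive, 1 negative.
(2, 1) - Lorentzian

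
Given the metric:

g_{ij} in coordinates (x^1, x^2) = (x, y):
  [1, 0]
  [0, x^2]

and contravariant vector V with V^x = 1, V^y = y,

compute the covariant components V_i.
V_i = g_{ij} V^j:
V_x = (1)(1) + (0)(y) = 1
V_y = (0)(1) + (x^2)(y) = x^2*y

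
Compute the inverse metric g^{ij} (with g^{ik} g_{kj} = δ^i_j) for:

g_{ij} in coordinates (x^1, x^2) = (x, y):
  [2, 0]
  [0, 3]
The metric is diagonal, so g^{ij} is diagonal with entries 1/g_{ii}: diag(1/2, 1/3).
g^{ij}:
  [1/2, 0]
  [0, 1/3]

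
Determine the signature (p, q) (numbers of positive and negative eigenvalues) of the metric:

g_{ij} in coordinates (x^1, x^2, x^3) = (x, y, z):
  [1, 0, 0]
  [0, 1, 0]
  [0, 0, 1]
The metric is diagonal, so its eigenvalues are the diagonal entries: 1, 1, 1 (at a generic point, where coordinate-dependent entries are positive).
3 positive, 0 negative.
(3, 0) - Riemannian (positive definite)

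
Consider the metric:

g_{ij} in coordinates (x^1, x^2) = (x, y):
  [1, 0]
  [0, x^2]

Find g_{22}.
With x^1 = x, x^2 = y, g_{22} = g_{yy} is the row-2, column-2 entry of the matrix.
g_{22} = x^2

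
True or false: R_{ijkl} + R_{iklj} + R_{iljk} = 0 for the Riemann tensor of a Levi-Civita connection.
This is the first (algebraic) Bianchi identity.
True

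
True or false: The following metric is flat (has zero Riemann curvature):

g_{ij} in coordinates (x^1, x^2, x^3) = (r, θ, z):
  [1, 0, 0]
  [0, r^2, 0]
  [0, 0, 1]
Non-zero Christoffel symbols:
Γ^r_{θ θ} = -r
Γ^θ_{r θ} = 1/r
Ricci tensor: R_{rr} = 0, R_{rθ} = 0, R_{rz} = 0, R_{θθ} = 0, R_{θz} = 0, R_{zz} = 0
All R_{ij} vanish; in 3 dimensions the Riemann tensor is fully determined by the Ricci tensor, so R^i_{jkl} = 0: the metric is flat (curvilinear coordinates on flat space).
True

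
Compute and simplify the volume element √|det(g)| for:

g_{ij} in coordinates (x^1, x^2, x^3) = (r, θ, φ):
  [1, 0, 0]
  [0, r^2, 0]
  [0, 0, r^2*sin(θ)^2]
det(g) = r^4*sin(θ)^2
√|det(g)| = r^2*sin(θ) (taking 0 < θ < π so that |sin(θ)| = sin(θ))
Volume element: dV = r^2*sin(θ) dr dθ dφ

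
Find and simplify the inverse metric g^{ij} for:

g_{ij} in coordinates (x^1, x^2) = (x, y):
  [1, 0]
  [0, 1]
The metric is diagonal, so g^{ij} is diagonal with entries 1/g_{ii}: diag(1, 1).
g^{ij}:
  [1, 0]
  [0, 1]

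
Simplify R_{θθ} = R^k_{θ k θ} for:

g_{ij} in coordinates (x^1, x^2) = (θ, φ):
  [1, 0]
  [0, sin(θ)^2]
Non-zero Christoffel symbols (Γ^k_{ij} = Γ^k_{ji}):
Γ^θ_{φ φ} = -sin(2*θ)/2
Γ^φ_{θ φ} = 1/tan(θ)
R^θ_{θ θ θ} = 0 (a repeated index in an antisymmetric pair)
R^φ_{θ φ θ} = ∂_φ Γ^φ_{θ θ} - ∂_θ Γ^φ_{θ φ} + Γ^φ_{φ m} Γ^m_{θ θ} - Γ^φ_{θ m} Γ^m_{θ φ}
  = (0) - (-1/sin(θ)^2) + (0) - (1/tan(θ)^2) = 1
R_{θθ} = R^θ_{θ θ θ} + R^φ_{θ φ θ} = (0) + (1) = 1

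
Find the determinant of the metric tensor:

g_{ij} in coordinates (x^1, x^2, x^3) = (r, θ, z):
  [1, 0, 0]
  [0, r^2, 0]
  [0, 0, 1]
Diagonal metric: det(g) = g_{11}·g_{22}·g_{33}
= (1)·(r^2)·(1)
det(g) = r^2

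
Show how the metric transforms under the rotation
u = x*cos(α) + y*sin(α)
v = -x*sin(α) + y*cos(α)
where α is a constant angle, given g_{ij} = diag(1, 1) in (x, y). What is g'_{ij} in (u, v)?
Invert the transformation: x = u*cos(α) - v*sin(α), y = u*sin(α) + v*cos(α)
g'_{ij} = (∂x^k/∂x'^i)(∂x^l/∂x'^j) g_{kl}; with g_{kl} = δ_{kl} this is Σ_k (∂x^k/∂x'^i)(∂x^k/∂x'^j).
Jacobian: ∂x/∂u = cos(α), ∂x/∂v = -sin(α), ∂y/∂u = sin(α), ∂y/∂v = cos(α)
g'_{uu} = (cos(α))(cos(α)) + (sin(α))(sin(α)) = 1
g'_{uv} = (cos(α))(-sin(α)) + (sin(α))(cos(α)) = 0
g'_{vv} = (-sin(α))(-sin(α)) + (cos(α))(cos(α)) = 1
g'_{ij} = diag(1, 1)
The Euclidean metric is invariant under rotations.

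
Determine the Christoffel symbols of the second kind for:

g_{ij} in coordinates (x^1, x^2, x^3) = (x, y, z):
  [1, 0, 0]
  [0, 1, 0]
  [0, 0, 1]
Using Γ^k_{ij} = (1/2) g^{km} (∂_i g_{mj} + ∂_j g_{mi} - ∂_m g_{ij}); the metric is diagonal, so only the m = k term contributes.
Every metric component is constant, so all ∂_m g_{ij} = 0 and every Christoffel symbol vanishes.
All Christoffel symbols are zero.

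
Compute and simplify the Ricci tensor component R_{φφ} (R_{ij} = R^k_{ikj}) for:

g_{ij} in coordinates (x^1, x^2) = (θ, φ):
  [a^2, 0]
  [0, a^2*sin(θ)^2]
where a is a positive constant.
Non-zero Christoffel symbols (Γ^k_{ij} = Γ^k_{ji}):
Γ^θ_{φ φ} = -sin(2*θ)/2
Γ^φ_{θ φ} = 1/tan(θ)
R^θ_{φ θ φ} = ∂_θ Γ^θ_{φ φ} - ∂_φ Γ^θ_{φ θ} + Γ^θ_{θ m} Γ^m_{φ φ} - Γ^θ_{φ m} Γ^m_{φ θ}
  = (-cos(2*θ)) - (0) + (0) - (-cos(θ)^2) = sin(θ)^2
R^φ_{φ φ φ} = 0 (a repeated index in an antisymmetric pair)
R_{φφ} = R^θ_{φ θ φ} + R^φ_{φ φ φ} = (sin(θ)^2) + (0) = sin(θ)^2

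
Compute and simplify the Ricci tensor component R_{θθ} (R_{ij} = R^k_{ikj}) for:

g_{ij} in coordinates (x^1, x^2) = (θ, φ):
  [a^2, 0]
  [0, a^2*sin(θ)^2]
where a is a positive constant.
Non-zero Christoffel symbols (Γ^k_{ij} = Γ^k_{ji}):
Γ^θ_{φ φ} = -sin(2*θ)/2
Γ^φ_{θ φ} = 1/tan(θ)
R^θ_{θ θ θ} = 0 (a repeated index in an antisymmetric pair)
R^φ_{θ φ θ} = ∂_φ Γ^φ_{θ θ} - ∂_θ Γ^φ_{θ φ} + Γ^φ_{φ m} Γ^m_{θ θ} - Γ^φ_{θ m} Γ^m_{θ φ}
  = (0) - (-1/sin(θ)^2) + (0) - (1/tan(θ)^2) = 1
R_{θθ} = R^θ_{θ θ θ} + R^φ_{θ φ θ} = (0) + (1) = 1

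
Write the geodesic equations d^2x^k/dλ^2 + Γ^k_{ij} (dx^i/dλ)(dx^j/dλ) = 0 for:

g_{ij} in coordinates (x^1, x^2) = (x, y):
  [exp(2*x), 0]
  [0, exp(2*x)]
Geodesic equation: d^2x^k/dλ^2 + Γ^k_{ij} (dx^i/dλ)(dx^j/dλ) = 0.
Non-zero Christoffel symbols:
Γ^x_{x x} = 1
Γ^x_{y y} = -1
Γ^y_{x y} = 1
Substituting (the symmetric pair Γ^k_{ij}, Γ^k_{ji} combines into a factor 2):
d^2x/dλ^2 + (dx/dλ)^2 - (dy/dλ)^2 = 0
d^2y/dλ^2 + 2 (dx/dλ)(dy/dλ) = 0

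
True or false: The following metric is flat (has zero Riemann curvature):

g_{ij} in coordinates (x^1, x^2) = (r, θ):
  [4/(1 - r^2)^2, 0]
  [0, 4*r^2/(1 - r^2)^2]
Non-zero Christoffel symbols:
Γ^r_{r r} = 2*r/(1 - r^2)
Γ^r_{θ θ} = (r^3 + r)/(r^2 - 1)
Γ^θ_{r θ} = (-r^2 - 1)/(r^3 - r)
Ricci tensor: R_{rr} = -4/(r^2 - 1)^2, R_{rθ} = 0, R_{θθ} = -4*r^2/(r^2 - 1)^2
The Ricci tensor is non-zero, so the Riemann tensor is non-zero: not flat.
False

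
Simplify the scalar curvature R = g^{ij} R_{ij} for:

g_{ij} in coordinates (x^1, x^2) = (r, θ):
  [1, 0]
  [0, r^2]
Non-zero Christoffel symbols (Γ^k_{ij} = Γ^k_{ji}):
Γ^r_{θ θ} = -r
Γ^θ_{r θ} = 1/r
Ricci tensor (R_{ij} = R^k_{ikj}): R_{rr} = 0, R_{rθ} = 0, R_{θθ} = 0
Inverse metric: g^{rr} = 1, g^{θθ} = 1/r^2
R = g^{ij} R_{ij} = (1)(0) + (1/r^2)(0) = 0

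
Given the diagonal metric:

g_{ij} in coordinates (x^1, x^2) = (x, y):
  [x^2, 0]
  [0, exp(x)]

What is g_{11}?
With x^1 = x, x^2 = y, g_{11} = g_{xx} is the row-1, column-1 entry of the matrix.
g_{11} = x^2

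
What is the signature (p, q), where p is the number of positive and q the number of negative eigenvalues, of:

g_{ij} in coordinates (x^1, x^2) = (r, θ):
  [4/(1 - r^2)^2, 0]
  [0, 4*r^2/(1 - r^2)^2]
The metric is diagonal, so its eigenvalues are the diagonal entries: 4/(1 - r^2)^2, 4*r^2/(1 - r^2)^2 (at a generic point, where coordinate-dependent entries are positive).
2 positive, 0 negative.
(2, 0) - Riemannian (positive definite)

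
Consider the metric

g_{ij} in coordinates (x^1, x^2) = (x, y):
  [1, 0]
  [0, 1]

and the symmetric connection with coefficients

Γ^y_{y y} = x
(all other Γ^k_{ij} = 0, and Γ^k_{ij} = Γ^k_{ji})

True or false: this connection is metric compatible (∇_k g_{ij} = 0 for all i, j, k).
Using ∇_k g_{ij} = ∂_k g_{ij} - Γ^m_{ki} g_{mj} - Γ^m_{kj} g_{im}:
∇_y g_{yy} = (0) - (x) - (x) = -2*x ≠ 0
So the connection is not metric compatible (it is not the Levi-Civita connection).
False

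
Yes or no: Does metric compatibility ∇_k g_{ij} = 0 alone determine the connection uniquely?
One also needs vanishing torsion; metric compatibility plus torsion-freeness singles out the Levi-Civita connection.
No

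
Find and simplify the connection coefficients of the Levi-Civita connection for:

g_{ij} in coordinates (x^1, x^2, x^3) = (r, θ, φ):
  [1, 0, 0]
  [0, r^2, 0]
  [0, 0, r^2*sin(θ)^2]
Using Γ^k_{ij} = (1/2) g^{km} (∂_i g_{mj} + ∂_j g_{mi} - ∂_m g_{ij}); the metric is diagonal, so only the m = k term contributes.
Non-zero symbols (using the symmetry Γ^k_{ij} = Γ^k_{ji}):
Γ^r_{θ θ} = (1/2) g^{rr} (∂_θ g_{rθ} + ∂_θ g_{rθ} - ∂_r g_{θθ}) = (1/2)(1)((0) + (0) - (2*r)) = -r
Γ^r_{φ φ} = (1/2) g^{rr} (∂_φ g_{rφ} + ∂_φ g_{rφ} - ∂_r g_{φφ}) = (1/2)(1)((0) + (0) - (2*r*sin(θ)^2)) = -r*sin(θ)^2
Γ^θ_{r θ} = (1/2) g^{θθ} (∂_r g_{θθ} + ∂_θ g_{θr} - ∂_θ g_{rθ}) = (1/2)(1/r^2)((2*r) + (0) - (0)) = 1/r
Γ^θ_{φ φ} = (1/2) g^{θθ} (∂_φ g_{θφ} + ∂_φ g_{θφ} - ∂_θ g_{φφ}) = (1/2)(1/r^2)((0) + (0) - (r^2*sin(2*θ))) = -sin(2*θ)/2
Γ^φ_{r φ} = (1/2) g^{φφ} (∂_r g_{φφ} + ∂_φ g_{φr} - ∂_φ g_{rφ}) = (1/2)(1/(r^2*sin(θ)^2))((2*r*sin(θ)^2) + (0) - (0)) = 1/r
Γ^φ_{θ φ} = (1/2) g^{φφ} (∂_θ g_{φφ} + ∂_φ g_{φθ} - ∂_φ g_{θφ}) = (1/2)(1/(r^2*sin(θ)^2))((r^2*sin(2*θ)) + (0) - (0)) = 1/tan(θ)
All other Christoffel symbols are zero.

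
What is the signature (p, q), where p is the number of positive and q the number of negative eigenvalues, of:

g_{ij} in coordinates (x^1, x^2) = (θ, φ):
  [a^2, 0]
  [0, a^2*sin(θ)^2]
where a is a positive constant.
The metric is diagonal, so its eigenvalues are the diagonal entries: a^2, a^2*sin(θ)^2 (at a generic point, where coordinate-dependent entries are positive).
2 positive, 0 negative.
(2, 0) - Riemannian (positive definite)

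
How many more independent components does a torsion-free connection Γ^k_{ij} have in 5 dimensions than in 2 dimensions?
Independent components in n dimensions: n × n(n+1)/2 = n^2(n+1)/2.
5D: 5 × 15 = 75
2D: 2 × 3 = 6
Difference = 75 - 6 = 69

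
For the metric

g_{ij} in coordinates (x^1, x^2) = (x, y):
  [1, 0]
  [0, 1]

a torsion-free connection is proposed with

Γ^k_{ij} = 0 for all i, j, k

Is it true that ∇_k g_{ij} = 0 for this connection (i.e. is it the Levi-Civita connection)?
Using ∇_k g_{ij} = ∂_k g_{ij} - Γ^m_{ki} g_{mj} - Γ^m_{kj} g_{im}:
e.g. ∇_x g_{xx} = (0) - (0) - (0) = 0
Every component ∇_k g_{ij} vanishes: the connection is metric compatible.
Yes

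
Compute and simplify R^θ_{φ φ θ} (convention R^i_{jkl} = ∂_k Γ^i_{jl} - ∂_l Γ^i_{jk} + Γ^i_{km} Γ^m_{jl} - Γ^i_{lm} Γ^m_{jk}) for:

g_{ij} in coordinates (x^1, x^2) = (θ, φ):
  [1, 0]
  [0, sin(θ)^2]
Non-zero Christoffel symbols (Γ^k_{ij} = Γ^k_{ji}):
Γ^θ_{φ φ} = -sin(2*θ)/2
Γ^φ_{θ φ} = 1/tan(θ)
R^θ_{φ φ θ} = ∂_φ Γ^θ_{φ θ} - ∂_θ Γ^θ_{φ φ} + Γ^θ_{φ m} Γ^m_{φ θ} - Γ^θ_{θ m} Γ^m_{φ φ}
  = (0) - (-cos(2*θ)) + (-cos(θ)^2) - (0) = -sin(θ)^2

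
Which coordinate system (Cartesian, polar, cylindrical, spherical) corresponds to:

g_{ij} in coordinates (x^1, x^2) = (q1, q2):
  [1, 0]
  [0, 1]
All components are constant and the metric is the identity, i.e. orthonormal rectilinear coordinates.
Cartesian (2D) coordinates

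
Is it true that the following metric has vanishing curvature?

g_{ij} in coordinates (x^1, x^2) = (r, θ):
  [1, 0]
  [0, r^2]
Non-zero Christoffel symbols:
Γ^r_{θ θ} = -r
Γ^θ_{r θ} = 1/r
Ricci tensor: R_{rr} = 0, R_{rθ} = 0, R_{θθ} = 0
All R_{ij} vanish; in 2 dimensions the Riemann tensor is fully determined by the Ricci tensor, so R^i_{jkl} = 0: the metric is flat (curvilinear coordinates on flat space).
Yes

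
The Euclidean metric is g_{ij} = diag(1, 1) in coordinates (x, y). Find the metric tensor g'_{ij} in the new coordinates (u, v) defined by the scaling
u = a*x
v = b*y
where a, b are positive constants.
Invert the transformation: x = u/a, y = v/b
g'_{ij} = (∂x^k/∂x'^i)(∂x^l/∂x'^j) g_{kl}; with g_{kl} = δ_{kl} this is Σ_k (∂x^k/∂x'^i)(∂x^k/∂x'^j).
Jacobian: ∂x/∂u = 1/a, ∂x/∂v = 0, ∂y/∂u = 0, ∂y/∂v = 1/b
g'_{uu} = (1/a)(1/a) + (0)(0) = 1/a^2
g'_{uv} = (1/a)(0) + (0)(1/b) = 0
g'_{vv} = (0)(0) + (1/b)(1/b) = 1/b^2
g'_{ij} = diag(1/a^2, 1/b^2)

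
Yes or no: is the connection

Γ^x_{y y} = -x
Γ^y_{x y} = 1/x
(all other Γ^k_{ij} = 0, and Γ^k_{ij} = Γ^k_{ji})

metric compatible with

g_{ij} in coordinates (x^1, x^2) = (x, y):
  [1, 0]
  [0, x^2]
Using ∇_k g_{ij} = ∂_k g_{ij} - Γ^m_{ki} g_{mj} - Γ^m_{kj} g_{im}:
e.g. ∇_x g_{yy} = (2*x) - (x) - (x) = 0
Every component ∇_k g_{ij} vanishes: the connection is metric compatible.
Yes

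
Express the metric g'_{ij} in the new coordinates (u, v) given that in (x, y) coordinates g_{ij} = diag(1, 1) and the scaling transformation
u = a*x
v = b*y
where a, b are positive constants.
Invert the transformation: x = u/a, y = v/b
g'_{ij} = (∂x^k/∂x'^i)(∂x^l/∂x'^j) g_{kl}; with g_{kl} = δ_{kl} this is Σ_k (∂x^k/∂x'^i)(∂x^k/∂x'^j).
Jacobian: ∂x/∂u = 1/a, ∂x/∂v = 0, ∂y/∂u = 0, ∂y/∂v = 1/b
g'_{uu} = (1/a)(1/a) + (0)(0) = 1/a^2
g'_{uv} = (1/a)(0) + (0)(1/b) = 0
g'_{vv} = (0)(0) + (1/b)(1/b) = 1/b^2
g'_{ij} = diag(1/a^2, 1/b^2)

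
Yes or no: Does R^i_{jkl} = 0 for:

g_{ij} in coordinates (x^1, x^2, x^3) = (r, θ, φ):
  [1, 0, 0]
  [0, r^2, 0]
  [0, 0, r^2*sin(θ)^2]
Non-zero Christoffel symbols:
Γ^r_{θ θ} = -r
Γ^r_{φ φ} = -r*sin(θ)^2
Γ^θ_{r θ} = 1/r
Γ^θ_{φ φ} = -sin(2*θ)/2
Γ^φ_{r φ} = 1/r
Γ^φ_{θ φ} = 1/tan(θ)
Ricci tensor: R_{rr} = 0, R_{rθ} = 0, R_{rφ} = 0, R_{θθ} = 0, R_{θφ} = 0, R_{φφ} = 0
All R_{ij} vanish; in 3 dimensions the Riemann tensor is fully determined by the Ricci tensor, so R^i_{jkl} = 0: the metric is flat (curvilinear coordinates on flat space).
Yes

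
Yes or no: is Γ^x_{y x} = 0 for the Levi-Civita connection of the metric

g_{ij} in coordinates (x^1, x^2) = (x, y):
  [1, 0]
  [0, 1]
Γ^x_{y x} = (1/2) g^{xx} (∂_y g_{xx} + ∂_x g_{xy} - ∂_x g_{yx}) = (1/2)(1)((0) + (0) - (0)) = 0
This equals the proposed value 0.
Yes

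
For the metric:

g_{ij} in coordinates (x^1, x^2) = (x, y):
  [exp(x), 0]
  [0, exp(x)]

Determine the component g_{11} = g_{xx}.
With x^1 = x, x^2 = y, g_{11} = g_{xx} is the row-1, column-1 entry of the matrix.
g_{11} = exp(x)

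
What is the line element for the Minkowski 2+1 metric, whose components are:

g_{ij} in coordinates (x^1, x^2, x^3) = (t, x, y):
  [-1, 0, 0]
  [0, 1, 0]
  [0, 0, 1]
ds^2 = g_{ij} dx^i dx^j; only the non-zero components contribute.
ds^2 = -dt^2 + dx^2 + dy^2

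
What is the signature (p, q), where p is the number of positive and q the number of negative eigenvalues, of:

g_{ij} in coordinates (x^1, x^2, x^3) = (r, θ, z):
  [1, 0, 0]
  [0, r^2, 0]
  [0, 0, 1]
The metric is diagonal, so its eigenvalues are the diagonal entries: 1, r^2, 1 (at a generic point, where coordinate-dependent entries are positive).
3 positive, 0 negative.
(3, 0) - Riemannian (positive definite)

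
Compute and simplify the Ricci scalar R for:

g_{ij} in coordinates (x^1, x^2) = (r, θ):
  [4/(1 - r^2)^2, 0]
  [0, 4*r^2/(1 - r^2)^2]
Non-zero Christoffel symbols (Γ^k_{ij} = Γ^k_{ji}):
Γ^r_{r r} = 2*r/(1 - r^2)
Γ^r_{θ θ} = (r^3 + r)/(r^2 - 1)
Γ^θ_{r θ} = (-r^2 - 1)/(r^3 - r)
Ricci tensor (R_{ij} = R^k_{ikj}): R_{rr} = -4/(r^2 - 1)^2, R_{rθ} = 0, R_{θθ} = -4*r^2/(r^2 - 1)^2
Inverse metric: g^{rr} = (1 - r^2)^2/4, g^{θθ} = (1 - r^2)^2/(4*r^2)
R = g^{ij} R_{ij} = ((1 - r^2)^2/4)(-4/(r^2 - 1)^2) + ((1 - r^2)^2/(4*r^2))(-4*r^2/(r^2 - 1)^2) = -2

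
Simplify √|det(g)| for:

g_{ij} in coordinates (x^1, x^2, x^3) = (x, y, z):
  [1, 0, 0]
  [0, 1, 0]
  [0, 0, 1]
det(g) = 1
√|det(g)| = 1
Volume element: dV = 1 dx dy dz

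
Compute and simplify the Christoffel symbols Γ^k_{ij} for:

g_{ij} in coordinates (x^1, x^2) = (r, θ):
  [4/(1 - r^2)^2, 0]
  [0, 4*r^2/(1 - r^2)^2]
Using Γ^k_{ij} = (1/2) g^{km} (∂_i g_{mj} + ∂_j g_{mi} - ∂_m g_{ij}); the metric is diagonal, so only the m = k term contributes.
Non-zero symbols (using the symmetry Γ^k_{ij} = Γ^k_{ji}):
Γ^r_{r r} = (1/2) g^{rr} (∂_r g_{rr} + ∂_r g_{rr} - ∂_r g_{rr}) = (1/2)((1 - r^2)^2/4)((16*r/(1 - r^2)^3) + (16*r/(1 - r^2)^3) - (16*r/(1 - r^2)^3)) = 2*r/(1 - r^2)
Γ^r_{θ θ} = (1/2) g^{rr} (∂_θ g_{rθ} + ∂_θ g_{rθ} - ∂_r g_{θθ}) = (1/2)((1 - r^2)^2/4)((0) + (0) - (-8*(r^3 + r)/(r^2 - 1)^3)) = (r^3 + r)/(r^2 - 1)
Γ^θ_{r θ} = (1/2) g^{θθ} (∂_r g_{θθ} + ∂_θ g_{θr} - ∂_θ g_{rθ}) = (1/2)((1 - r^2)^2/(4*r^2))((-8*(r^3 + r)/(r^2 - 1)^3) + (0) - (0)) = (-r^2 - 1)/(r^3 - r)
All other Christoffel symbols are zero.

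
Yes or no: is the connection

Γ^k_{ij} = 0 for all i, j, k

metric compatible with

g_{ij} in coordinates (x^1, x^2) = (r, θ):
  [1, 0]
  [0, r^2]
Using ∇_k g_{ij} = ∂_k g_{ij} - Γ^m_{ki} g_{mj} - Γ^m_{kj} g_{im}:
∇_r g_{θθ} = (2*r) - (0) - (0) = 2*r ≠ 0
So the connection is not metric compatible (it is not the Levi-Civita connection).
No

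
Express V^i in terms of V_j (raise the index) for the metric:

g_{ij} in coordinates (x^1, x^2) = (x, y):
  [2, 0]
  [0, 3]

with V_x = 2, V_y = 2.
Inverse metric (diagonal): g^{xx} = 1/2, g^{yy} = 1/3
V^i = g^{ij} V_j:
V^x = (1/2)(2) + (0)(2) = 1
V^y = (0)(2) + (1/3)(2) = 2/3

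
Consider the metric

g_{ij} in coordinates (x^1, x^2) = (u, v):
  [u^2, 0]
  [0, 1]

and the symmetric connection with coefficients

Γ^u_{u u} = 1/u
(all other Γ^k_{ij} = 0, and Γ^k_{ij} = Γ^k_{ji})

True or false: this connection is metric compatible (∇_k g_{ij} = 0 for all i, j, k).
Using ∇_k g_{ij} = ∂_k g_{ij} - Γ^m_{ki} g_{mj} - Γ^m_{kj} g_{im}:
e.g. ∇_u g_{uu} = (2*u) - (u) - (u) = 0
Every component ∇_k g_{ij} vanishes: the connection is metric compatible.
True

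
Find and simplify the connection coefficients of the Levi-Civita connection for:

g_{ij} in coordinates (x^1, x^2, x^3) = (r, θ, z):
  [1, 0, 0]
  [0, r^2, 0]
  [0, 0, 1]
Using Γ^k_{ij} = (1/2) g^{km} (∂_i g_{mj} + ∂_j g_{mi} - ∂_m g_{ij}); the metric is diagonal, so only the m = k term contributes.
Non-zero symbols (using the symmetry Γ^k_{ij} = Γ^k_{ji}):
Γ^r_{θ θ} = (1/2) g^{rr} (∂_θ g_{rθ} + ∂_θ g_{rθ} - ∂_r g_{θθ}) = (1/2)(1)((0) + (0) - (2*r)) = -r
Γ^θ_{r θ} = (1/2) g^{θθ} (∂_r g_{θθ} + ∂_θ g_{θr} - ∂_θ g_{rθ}) = (1/2)(1/r^2)((2*r) + (0) - (0)) = 1/r
All other Christoffel symbols are zero.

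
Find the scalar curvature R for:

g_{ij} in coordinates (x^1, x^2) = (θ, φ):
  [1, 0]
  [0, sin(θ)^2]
Non-zero Christoffel symbols (Γ^k_{ij} = Γ^k_{ji}):
Γ^θ_{φ φ} = -sin(2*θ)/2
Γ^φ_{θ φ} = 1/tan(θ)
Ricci tensor (R_{ij} = R^k_{ikj}): R_{θθ} = 1, R_{θφ} = 0, R_{φφ} = sin(θ)^2
Inverse metric: g^{θθ} = 1, g^{φφ} = 1/sin(θ)^2
R = g^{ij} R_{ij} = (1)(1) + (1/sin(θ)^2)(sin(θ)^2) = 2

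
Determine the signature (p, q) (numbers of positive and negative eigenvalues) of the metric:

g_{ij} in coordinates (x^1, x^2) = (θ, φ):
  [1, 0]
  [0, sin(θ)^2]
The metric is diagonal, so its eigenvalues are the diagonal entries: 1, sin(θ)^2 (at a generic point, where coordinate-dependent entries are positive).
2 positive, 0 negative.
(2, 0) - Riemannian (positive definite)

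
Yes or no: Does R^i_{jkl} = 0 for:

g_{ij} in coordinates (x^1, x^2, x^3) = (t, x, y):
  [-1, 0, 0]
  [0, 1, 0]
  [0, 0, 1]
All metric components are constant, so every Christoffel symbol vanishes and R^i_{jkl} = 0.
Yes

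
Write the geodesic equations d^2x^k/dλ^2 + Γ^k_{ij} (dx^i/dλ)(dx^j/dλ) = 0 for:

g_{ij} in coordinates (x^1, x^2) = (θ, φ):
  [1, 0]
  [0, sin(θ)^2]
Geodesic equation: d^2x^k/dλ^2 + Γ^k_{ij} (dx^i/dλ)(dx^j/dλ) = 0.
Non-zero Christoffel symbols:
Γ^θ_{φ φ} = -sin(2*θ)/2
Γ^φ_{θ φ} = 1/tan(θ)
Substituting (the symmetric pair Γ^k_{ij}, Γ^k_{ji} combines into a factor 2):
d^2θ/dλ^2 - (sin(2*θ)/2) (dφ/dλ)^2 = 0
d^2φ/dλ^2 + (2/tan(θ)) (dθ/dλ)(dφ/dλ) = 0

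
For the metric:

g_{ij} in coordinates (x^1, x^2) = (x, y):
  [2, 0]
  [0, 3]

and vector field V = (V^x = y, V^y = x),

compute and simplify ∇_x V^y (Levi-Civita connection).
All Christoffel symbols are zero.
∇_x V^y = ∂_x V^y + Γ^y_{x j} V^j
  = (1) + (0)(y) + (0)(x)
  = 1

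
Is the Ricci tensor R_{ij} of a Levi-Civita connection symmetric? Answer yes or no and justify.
R_{ij} = R^k_{ikj}; the pair symmetry R_{kilj} = R_{ljki} gives R_{ij} = R_{ji}.
Yes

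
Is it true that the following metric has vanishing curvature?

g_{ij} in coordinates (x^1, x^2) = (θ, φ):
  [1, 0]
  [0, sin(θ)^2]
Non-zero Christoffel symbols:
Γ^θ_{φ φ} = -sin(2*θ)/2
Γ^φ_{θ φ} = 1/tan(θ)
Ricci tensor: R_{θθ} = 1, R_{θφ} = 0, R_{φφ} = sin(θ)^2
The Ricci tensor is non-zero, so the Riemann tensor is non-zero: not flat.
No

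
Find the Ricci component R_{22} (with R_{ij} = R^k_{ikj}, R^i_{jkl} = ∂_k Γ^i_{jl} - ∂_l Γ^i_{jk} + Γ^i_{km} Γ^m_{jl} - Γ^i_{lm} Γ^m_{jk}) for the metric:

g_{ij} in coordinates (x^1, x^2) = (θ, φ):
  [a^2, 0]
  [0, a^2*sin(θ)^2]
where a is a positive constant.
Non-zero Christoffel symbols (Γ^k_{ij} = Γ^k_{ji}):
Γ^θ_{φ φ} = -sin(2*θ)/2
Γ^φ_{θ φ} = 1/tan(θ)
R^θ_{φ θ φ} = ∂_θ Γ^θ_{φ φ} - ∂_φ Γ^θ_{φ θ} + Γ^θ_{θ m} Γ^m_{φ φ} - Γ^θ_{φ m} Γ^m_{φ θ}
  = (-cos(2*θ)) - (0) + (0) - (-cos(θ)^2) = sin(θ)^2
R^φ_{φ φ φ} = 0 (a repeated index in an antisymmetric pair)
R_{φφ} = R^θ_{φ θ φ} + R^φ_{φ φ φ} = (sin(θ)^2) + (0) = sin(θ)^2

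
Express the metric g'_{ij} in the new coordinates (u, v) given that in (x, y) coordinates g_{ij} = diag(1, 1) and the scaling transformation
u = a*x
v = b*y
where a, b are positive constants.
Invert the transformation: x = u/a, y = v/b
g'_{ij} = (∂x^k/∂x'^i)(∂x^l/∂x'^j) g_{kl}; with g_{kl} = δ_{kl} this is Σ_k (∂x^k/∂x'^i)(∂x^k/∂x'^j).
Jacobian: ∂x/∂u = 1/a, ∂x/∂v = 0, ∂y/∂u = 0, ∂y/∂v = 1/b
g'_{uu} = (1/a)(1/a) + (0)(0) = 1/a^2
g'_{uv} = (1/a)(0) + (0)(1/b) = 0
g'_{vv} = (0)(0) + (1/b)(1/b) = 1/b^2
g'_{ij} = diag(1/a^2, 1/b^2)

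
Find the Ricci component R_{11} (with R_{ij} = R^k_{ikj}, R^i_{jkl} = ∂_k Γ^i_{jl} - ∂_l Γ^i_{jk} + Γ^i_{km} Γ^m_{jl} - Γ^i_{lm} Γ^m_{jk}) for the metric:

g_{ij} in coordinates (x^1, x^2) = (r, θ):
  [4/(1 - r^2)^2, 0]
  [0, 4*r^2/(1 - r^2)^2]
Non-zero Christoffel symbols (Γ^k_{ij} = Γ^k_{ji}):
Γ^r_{r r} = 2*r/(1 - r^2)
Γ^r_{θ θ} = (r^3 + r)/(r^2 - 1)
Γ^θ_{r θ} = (-r^2 - 1)/(r^3 - r)
R^r_{r r r} = 0 (a repeated index in an antisymmetric pair)
R^θ_{r θ r} = ∂_θ Γ^θ_{r r} - ∂_r Γ^θ_{r θ} + Γ^θ_{θ m} Γ^m_{r r} - Γ^θ_{r m} Γ^m_{r θ}
  = (0) - ((r^4 + 4*r^2 - 1)/(r^3 - r)^2) + (2*(r^2 + 1)/(r^2 - 1)^2) - ((r^2 + 1)^2/(r^3 - r)^2) = -4/(r^2 - 1)^2
R_{rr} = R^r_{r r r} + R^θ_{r θ r} = (0) + (-4/(r^2 - 1)^2) = -4/(r^2 - 1)^2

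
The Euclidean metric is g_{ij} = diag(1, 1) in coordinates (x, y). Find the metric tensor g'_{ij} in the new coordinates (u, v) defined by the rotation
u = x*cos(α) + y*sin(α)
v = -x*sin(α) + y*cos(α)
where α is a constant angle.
Invert the transformation: x = u*cos(α) - v*sin(α), y = u*sin(α) + v*cos(α)
g'_{ij} = (∂x^k/∂x'^i)(∂x^l/∂x'^j) g_{kl}; with g_{kl} = δ_{kl} this is Σ_k (∂x^k/∂x'^i)(∂x^k/∂x'^j).
Jacobian: ∂x/∂u = cos(α), ∂x/∂v = -sin(α), ∂y/∂u = sin(α), ∂y/∂v = cos(α)
g'_{uu} = (cos(α))(cos(α)) + (sin(α))(sin(α)) = 1
g'_{uv} = (cos(α))(-sin(α)) + (sin(α))(cos(α)) = 0
g'_{vv} = (-sin(α))(-sin(α)) + (cos(α))(cos(α)) = 1
g'_{ij} = diag(1, 1)
The Euclidean metric is invariant under rotations.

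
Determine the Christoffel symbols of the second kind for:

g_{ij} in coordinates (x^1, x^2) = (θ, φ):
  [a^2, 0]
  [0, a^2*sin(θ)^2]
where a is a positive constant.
Using Γ^k_{ij} = (1/2) g^{km} (∂_i g_{mj} + ∂_j g_{mi} - ∂_m g_{ij}); the metric is diagonal, so only the m = k term contributes.
Non-zero symbols (using the symmetry Γ^k_{ij} = Γ^k_{ji}):
Γ^θ_{φ φ} = (1/2) g^{θθ} (∂_φ g_{θφ} + ∂_φ g_{θφ} - ∂_θ g_{φφ}) = (1/2)(1/a^2)((0) + (0) - (a^2*sin(2*θ))) = -sin(2*θ)/2
Γ^φ_{θ φ} = (1/2) g^{φφ} (∂_θ g_{φφ} + ∂_φ g_{φθ} - ∂_φ g_{θφ}) = (1/2)(1/(a^2*sin(θ)^2))((a^2*sin(2*θ)) + (0) - (0)) = 1/tan(θ)
All other Christoffel symbols are zero.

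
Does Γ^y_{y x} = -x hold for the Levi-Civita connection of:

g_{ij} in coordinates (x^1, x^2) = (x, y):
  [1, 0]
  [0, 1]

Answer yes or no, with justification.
Γ^y_{y x} = (1/2) g^{yy} (∂_y g_{yx} + ∂_x g_{yy} - ∂_y g_{yx}) = (1/2)(1)((0) + (0) - (0)) = 0
This differs from the proposed value -x.
No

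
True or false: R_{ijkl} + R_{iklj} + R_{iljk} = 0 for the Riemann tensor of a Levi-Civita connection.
This is the first (algebraic) Bianchi identity.
True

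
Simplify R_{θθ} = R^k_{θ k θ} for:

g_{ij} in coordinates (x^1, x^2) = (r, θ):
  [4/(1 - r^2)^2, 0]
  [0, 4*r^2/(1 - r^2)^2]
Non-zero Christoffel symbols (Γ^k_{ij} = Γ^k_{ji}):
Γ^r_{r r} = 2*r/(1 - r^2)
Γ^r_{θ θ} = (r^3 + r)/(r^2 - 1)
Γ^θ_{r θ} = (-r^2 - 1)/(r^3 - r)
R^r_{θ r θ} = ∂_r Γ^r_{θ θ} - ∂_θ Γ^r_{θ r} + Γ^r_{r m} Γ^m_{θ θ} - Γ^r_{θ m} Γ^m_{θ r}
  = ((r^4 - 4*r^2 - 1)/(r^2 - 1)^2) - (0) + (-2*r^2*(r^2 + 1)/(r^2 - 1)^2) - (-(r^2 + 1)^2/(r^2 - 1)^2) = -4*r^2/(r^2 - 1)^2
R^θ_{θ θ θ} = 0 (a repeated index in an antisymmetric pair)
R_{θθ} = R^r_{θ r θ} + R^θ_{θ θ θ} = (-4*r^2/(r^2 - 1)^2) + (0) = -4*r^2/(r^2 - 1)^2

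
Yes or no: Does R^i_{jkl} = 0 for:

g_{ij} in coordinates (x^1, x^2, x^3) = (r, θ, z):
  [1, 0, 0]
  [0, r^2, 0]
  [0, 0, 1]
Non-zero Christoffel symbols:
Γ^r_{θ θ} = -r
Γ^θ_{r θ} = 1/r
Ricci tensor: R_{rr} = 0, R_{rθ} = 0, R_{rz} = 0, R_{θθ} = 0, R_{θz} = 0, R_{zz} = 0
All R_{ij} vanish; in 3 dimensions the Riemann tensor is fully determined by the Ricci tensor, so R^i_{jkl} = 0: the metric is flat (curvilinear coordinates on flat space).
Yes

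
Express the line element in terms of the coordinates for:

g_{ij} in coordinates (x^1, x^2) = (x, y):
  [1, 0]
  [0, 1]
ds^2 = g_{ij} dx^i dx^j; only the non-zero components contribute.
ds^2 = dx^2 + dy^2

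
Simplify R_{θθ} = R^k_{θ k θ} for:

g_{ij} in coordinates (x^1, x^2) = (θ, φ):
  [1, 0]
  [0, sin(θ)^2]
Non-zero Christoffel symbols (Γ^k_{ij} = Γ^k_{ji}):
Γ^θ_{φ φ} = -sin(2*θ)/2
Γ^φ_{θ φ} = 1/tan(θ)
R^θ_{θ θ θ} = 0 (a repeated index in an antisymmetric pair)
R^φ_{θ φ θ} = ∂_φ Γ^φ_{θ θ} - ∂_θ Γ^φ_{θ φ} + Γ^φ_{φ m} Γ^m_{θ θ} - Γ^φ_{θ m} Γ^m_{θ φ}
  = (0) - (-1/sin(θ)^2) + (0) - (1/tan(θ)^2) = 1
R_{θθ} = R^θ_{θ θ θ} + R^φ_{θ φ θ} = (0) + (1) = 1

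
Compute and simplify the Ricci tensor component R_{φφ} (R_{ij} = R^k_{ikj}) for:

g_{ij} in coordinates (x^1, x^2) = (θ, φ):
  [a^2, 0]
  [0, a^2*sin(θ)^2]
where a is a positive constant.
Non-zero Christoffel symbols (Γ^k_{ij} = Γ^k_{ji}):
Γ^θ_{φ φ} = -sin(2*θ)/2
Γ^φ_{θ φ} = 1/tan(θ)
R^θ_{φ θ φ} = ∂_θ Γ^θ_{φ φ} - ∂_φ Γ^θ_{φ θ} + Γ^θ_{θ m} Γ^m_{φ φ} - Γ^θ_{φ m} Γ^m_{φ θ}
  = (-cos(2*θ)) - (0) + (0) - (-cos(θ)^2) = sin(θ)^2
R^φ_{φ φ φ} = 0 (a repeated index in an antisymmetric pair)
R_{φφ} = R^θ_{φ θ φ} + R^φ_{φ φ φ} = (sin(θ)^2) + (0) = sin(θ)^2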